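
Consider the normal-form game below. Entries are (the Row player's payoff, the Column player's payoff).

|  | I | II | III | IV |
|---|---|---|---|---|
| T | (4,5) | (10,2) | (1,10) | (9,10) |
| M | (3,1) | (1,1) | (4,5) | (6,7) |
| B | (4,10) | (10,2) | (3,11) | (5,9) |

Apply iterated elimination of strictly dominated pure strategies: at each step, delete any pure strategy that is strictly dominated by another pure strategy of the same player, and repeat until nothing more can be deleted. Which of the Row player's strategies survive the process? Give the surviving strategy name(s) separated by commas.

The Column player's strategy I is strictly dominated by III (T: 10>5, M: 5>1, B: 11>10) and is removed.
For the Column player, III strictly dominates II on the remaining rows (T: 10>2, M: 5>1, B: 11>2); eliminate II.
Row B is eliminated: M beats it against every remaining column (III: 4>3, IV: 6>5).
Among the remaining strategies, none is strictly dominated by another pure strategy of the same player, so the elimination stops.
Surviving strategies — the Row player: {T, M}; the Column player: {III, IV}.

T, M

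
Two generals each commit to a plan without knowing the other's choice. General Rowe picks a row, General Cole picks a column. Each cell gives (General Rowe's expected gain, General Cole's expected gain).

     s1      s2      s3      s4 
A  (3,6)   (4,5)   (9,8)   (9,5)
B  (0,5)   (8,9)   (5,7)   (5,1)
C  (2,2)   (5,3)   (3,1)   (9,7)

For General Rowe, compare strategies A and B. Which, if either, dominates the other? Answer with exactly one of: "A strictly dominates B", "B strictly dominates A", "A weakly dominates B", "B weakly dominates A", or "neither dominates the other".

Compare A to B across each choice by General Cole: s1: 3>0, s2: 4<8, s3: 9>5, s4: 9>5.
A does better at s1, s3, s4 but worse at s2; neither strategy dominates the other.

neither dominates the other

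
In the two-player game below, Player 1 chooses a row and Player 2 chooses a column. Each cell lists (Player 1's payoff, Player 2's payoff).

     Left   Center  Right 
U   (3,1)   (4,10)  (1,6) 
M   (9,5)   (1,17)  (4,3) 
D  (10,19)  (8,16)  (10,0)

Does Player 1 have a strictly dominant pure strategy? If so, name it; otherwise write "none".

D vs U: Left: 10>3, Center: 8>4, Right: 10>1.
D vs M: Left: 10>9, Center: 8>1, Right: 10>4.
D strictly beats every other strategy against every opponent action, so it is strictly dominant.

D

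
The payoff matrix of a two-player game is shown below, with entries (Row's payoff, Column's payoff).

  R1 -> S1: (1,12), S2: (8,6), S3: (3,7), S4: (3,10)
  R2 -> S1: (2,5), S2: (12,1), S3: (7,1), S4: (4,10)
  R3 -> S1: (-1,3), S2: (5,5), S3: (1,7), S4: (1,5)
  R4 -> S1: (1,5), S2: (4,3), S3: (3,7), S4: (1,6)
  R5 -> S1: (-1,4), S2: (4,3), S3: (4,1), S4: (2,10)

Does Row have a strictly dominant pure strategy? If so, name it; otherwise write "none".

R2

R2 vs R1: S1: 2>1, S2: 12>8, S3: 7>3, S4: 4>3.
R2 vs R3: S1: 2>-1, S2: 12>5, S3: 7>1, S4: 4>1.
R2 vs R4: S1: 2>1, S2: 12>4, S3: 7>3, S4: 4>1.
R2 vs R5: S1: 2>-1, S2: 12>4, S3: 7>4, S4: 4>2.
R2 strictly beats every other strategy against every opponent action, so it is strictly dominant.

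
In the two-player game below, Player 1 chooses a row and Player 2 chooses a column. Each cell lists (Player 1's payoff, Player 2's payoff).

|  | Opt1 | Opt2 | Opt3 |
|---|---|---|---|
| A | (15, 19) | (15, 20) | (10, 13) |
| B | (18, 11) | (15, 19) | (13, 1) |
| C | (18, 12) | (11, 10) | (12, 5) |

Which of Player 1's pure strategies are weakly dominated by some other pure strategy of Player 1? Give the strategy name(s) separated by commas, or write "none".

A is weakly dominated by B (Opt1: 18>15, Opt2: 15=15, Opt3: 13>10).
B: no other strategy beats it everywhere (A at Opt1 (18>15); C at Opt2 (15>11)).
B weakly dominates C — Opt1: 18=18, Opt2: 15>11, Opt3: 13>12.

A, C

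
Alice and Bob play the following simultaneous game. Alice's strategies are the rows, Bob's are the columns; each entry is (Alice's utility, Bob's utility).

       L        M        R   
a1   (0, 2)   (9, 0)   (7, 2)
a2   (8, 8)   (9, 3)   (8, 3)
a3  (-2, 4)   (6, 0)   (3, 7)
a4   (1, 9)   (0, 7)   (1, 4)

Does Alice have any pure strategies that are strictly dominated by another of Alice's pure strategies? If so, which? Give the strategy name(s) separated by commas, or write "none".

a3, a4

a1 is not dominated — it holds its own against a2 at M (9=9); a3 at L (0>-2); a4 at M (9>0).
Nothing dominates a2: a1 at L (8>0); a3 at L (8>-2); a4 at L (8>1).
a3 is strictly dominated by a1 (L: 0>-2, M: 9>6, R: 7>3).
a4: dominated, since a2 does at least as well everywhere (L: 8>1, M: 9>0, R: 8>1).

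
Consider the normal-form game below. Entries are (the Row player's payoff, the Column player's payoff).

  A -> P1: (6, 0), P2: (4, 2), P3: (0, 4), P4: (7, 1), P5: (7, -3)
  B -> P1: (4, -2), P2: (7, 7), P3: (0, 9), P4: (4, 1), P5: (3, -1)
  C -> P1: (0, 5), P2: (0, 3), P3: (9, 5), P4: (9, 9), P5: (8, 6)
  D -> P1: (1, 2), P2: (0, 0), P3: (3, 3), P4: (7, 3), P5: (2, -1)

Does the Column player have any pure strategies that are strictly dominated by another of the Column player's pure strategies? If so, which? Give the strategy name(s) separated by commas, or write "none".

P1, P2, P5

P1: dominated, since P4 does at least as well everywhere (A: 1>0, B: 1>-2, C: 9>5, D: 3>2).
P2: dominated, since P3 does at least as well everywhere (A: 4>2, B: 9>7, C: 5>3, D: 3>0).
P3 is not dominated — it holds its own against P1 at A (4>0); P2 at A (4>2); P4 at A (4>1); P5 at A (4>-3).
P4 is not dominated — it holds its own against P1 at A (1>0); P2 at C (9>3); P3 at C (9>5); P5 at A (1>-3).
P5 is strictly dominated by P4 (A: 1>-3, B: 1>-1, C: 9>6, D: 3>-1).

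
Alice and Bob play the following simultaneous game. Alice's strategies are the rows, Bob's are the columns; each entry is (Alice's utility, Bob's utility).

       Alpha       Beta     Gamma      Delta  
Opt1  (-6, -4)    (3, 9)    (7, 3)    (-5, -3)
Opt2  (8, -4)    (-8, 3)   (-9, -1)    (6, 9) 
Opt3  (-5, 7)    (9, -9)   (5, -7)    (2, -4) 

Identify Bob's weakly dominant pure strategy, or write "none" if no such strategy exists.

none

Alpha fails to dominate Beta at Opt1 (-4<9).
Beta fails to dominate Alpha at Opt3 (-9<7).
Gamma fails to dominate Alpha at Opt3 (-7<7).
Delta fails to dominate Alpha at Opt3 (-4<7).
No single strategy dominates all the others.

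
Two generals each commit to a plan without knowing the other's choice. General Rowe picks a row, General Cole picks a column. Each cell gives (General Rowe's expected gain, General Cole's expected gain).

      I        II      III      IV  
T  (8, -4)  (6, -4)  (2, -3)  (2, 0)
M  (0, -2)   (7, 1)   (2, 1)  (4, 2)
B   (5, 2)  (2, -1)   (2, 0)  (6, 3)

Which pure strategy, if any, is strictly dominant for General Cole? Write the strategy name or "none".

IV vs I: T: 0>-4, M: 2>-2, B: 3>2.
IV vs II: T: 0>-4, M: 2>1, B: 3>-1.
IV vs III: T: 0>-3, M: 2>1, B: 3>0.
IV strictly beats every other strategy against every opponent action, so it is strictly dominant.

IV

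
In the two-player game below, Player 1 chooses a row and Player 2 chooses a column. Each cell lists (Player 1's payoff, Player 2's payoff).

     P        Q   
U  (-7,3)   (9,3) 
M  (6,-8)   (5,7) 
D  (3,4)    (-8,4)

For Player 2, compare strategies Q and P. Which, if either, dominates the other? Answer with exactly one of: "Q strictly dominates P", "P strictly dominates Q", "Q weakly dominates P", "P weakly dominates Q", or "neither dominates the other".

Compare Q to P across each choice by Player 1: U: 3=3, M: 7>-8, D: 4=4.
Q is at least as good everywhere and strictly better somewhere (tied only at U, D), so Q weakly but not strictly dominates P.

Q weakly dominates P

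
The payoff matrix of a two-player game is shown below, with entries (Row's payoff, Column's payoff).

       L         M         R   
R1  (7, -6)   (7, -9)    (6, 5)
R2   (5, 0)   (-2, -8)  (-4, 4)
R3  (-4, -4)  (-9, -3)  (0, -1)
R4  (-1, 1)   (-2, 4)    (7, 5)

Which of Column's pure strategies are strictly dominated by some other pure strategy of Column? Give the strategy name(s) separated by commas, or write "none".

L, M

L: dominated, since R does at least as well everywhere (R1: 5>-6, R2: 4>0, R3: -1>-4, R4: 5>1).
R strictly dominates M — R1: 5>-9, R2: 4>-8, R3: -1>-3, R4: 5>4.
Nothing dominates R: L at R1 (5>-6); M at R1 (5>-9).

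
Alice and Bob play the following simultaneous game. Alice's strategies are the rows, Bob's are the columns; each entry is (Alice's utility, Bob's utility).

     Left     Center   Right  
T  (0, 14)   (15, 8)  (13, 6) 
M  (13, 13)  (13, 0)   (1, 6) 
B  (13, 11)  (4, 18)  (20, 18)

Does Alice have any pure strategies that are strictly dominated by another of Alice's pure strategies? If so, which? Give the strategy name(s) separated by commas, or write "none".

T is not dominated — it holds its own against M at Center (15>13); B at Center (15>4).
M: no other strategy beats it everywhere (T at Left (13>0); B at Left (13=13)).
Nothing dominates B: T at Left (13>0); M at Left (13=13).

none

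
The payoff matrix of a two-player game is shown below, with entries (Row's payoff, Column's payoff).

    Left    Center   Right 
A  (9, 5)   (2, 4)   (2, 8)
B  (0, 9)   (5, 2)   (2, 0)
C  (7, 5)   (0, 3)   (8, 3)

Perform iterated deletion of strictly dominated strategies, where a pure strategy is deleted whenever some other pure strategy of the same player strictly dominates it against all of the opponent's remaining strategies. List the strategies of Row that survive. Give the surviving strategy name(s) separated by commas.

For Column, Left strictly dominates Center on the remaining rows (A: 5>4, B: 9>2, C: 5>3); eliminate Center.
Row's strategy B is strictly dominated by C (Left: 7>0, Right: 8>2) and is removed.
Among the remaining strategies, none is strictly dominated by another pure strategy of the same player, so the elimination stops.
Surviving strategies — Row: {A, C}; Column: {Left, Right}.

A, C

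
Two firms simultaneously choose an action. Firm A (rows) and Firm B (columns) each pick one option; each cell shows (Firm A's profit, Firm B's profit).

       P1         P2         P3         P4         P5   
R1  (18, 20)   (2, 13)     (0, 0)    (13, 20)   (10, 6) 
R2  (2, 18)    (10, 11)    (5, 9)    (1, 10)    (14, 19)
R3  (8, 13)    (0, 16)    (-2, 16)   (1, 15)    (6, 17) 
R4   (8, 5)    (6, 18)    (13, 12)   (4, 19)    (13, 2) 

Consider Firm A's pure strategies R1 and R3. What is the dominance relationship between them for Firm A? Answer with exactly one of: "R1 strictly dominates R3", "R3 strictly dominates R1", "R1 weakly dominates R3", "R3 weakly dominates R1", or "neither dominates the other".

R1 strictly dominates R3

R1's payoffs vs R3's, by Firm B's action — P1: 18>8, P2: 2>0, P3: 0>-2, P4: 13>1, P5: 10>6.
R1 gives a strictly higher payoff against every action of Firm B, so R1 strictly dominates R3.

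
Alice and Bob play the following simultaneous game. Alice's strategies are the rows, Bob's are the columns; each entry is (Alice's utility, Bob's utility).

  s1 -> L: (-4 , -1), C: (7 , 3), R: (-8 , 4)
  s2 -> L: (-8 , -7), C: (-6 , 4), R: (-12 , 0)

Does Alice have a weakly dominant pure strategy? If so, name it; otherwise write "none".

s1

s1 vs s2: L: -4>-8, C: 7>-6, R: -8>-12.
s1 is at least as good as every other strategy against every opponent action, so it is weakly dominant.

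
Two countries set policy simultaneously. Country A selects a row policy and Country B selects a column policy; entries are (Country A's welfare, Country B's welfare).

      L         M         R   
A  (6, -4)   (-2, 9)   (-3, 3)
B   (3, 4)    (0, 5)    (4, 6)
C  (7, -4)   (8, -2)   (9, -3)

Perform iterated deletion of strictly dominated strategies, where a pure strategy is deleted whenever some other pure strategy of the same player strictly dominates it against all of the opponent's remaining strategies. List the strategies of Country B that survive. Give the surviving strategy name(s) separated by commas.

M

Row A is eliminated: C beats it against every remaining column (L: 7>6, M: 8>-2, R: 9>-3).
Country A's strategy B is strictly dominated by C (L: 7>3, M: 8>0, R: 9>4) and is removed.
Column L is eliminated: M beats it against every remaining row (C: -2>-4).
Column R is eliminated: M beats it against every remaining row (C: -2>-3).
Among the remaining strategies, none is strictly dominated by another pure strategy of the same player, so the elimination stops.
Surviving strategies — Country A: {C}; Country B: {M}.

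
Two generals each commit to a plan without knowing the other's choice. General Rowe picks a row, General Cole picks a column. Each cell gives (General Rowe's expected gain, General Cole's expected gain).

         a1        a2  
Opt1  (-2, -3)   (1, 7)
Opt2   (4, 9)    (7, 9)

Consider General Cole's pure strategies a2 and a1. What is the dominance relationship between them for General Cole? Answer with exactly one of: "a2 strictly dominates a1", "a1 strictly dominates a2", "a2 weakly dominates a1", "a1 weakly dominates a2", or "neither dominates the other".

a2 weakly dominates a1

Compare a2 to a1 across each choice by General Rowe: Opt1: 7>-3, Opt2: 9=9.
a2 is at least as good everywhere and strictly better somewhere (tied only at Opt2), so a2 weakly but not strictly dominates a1.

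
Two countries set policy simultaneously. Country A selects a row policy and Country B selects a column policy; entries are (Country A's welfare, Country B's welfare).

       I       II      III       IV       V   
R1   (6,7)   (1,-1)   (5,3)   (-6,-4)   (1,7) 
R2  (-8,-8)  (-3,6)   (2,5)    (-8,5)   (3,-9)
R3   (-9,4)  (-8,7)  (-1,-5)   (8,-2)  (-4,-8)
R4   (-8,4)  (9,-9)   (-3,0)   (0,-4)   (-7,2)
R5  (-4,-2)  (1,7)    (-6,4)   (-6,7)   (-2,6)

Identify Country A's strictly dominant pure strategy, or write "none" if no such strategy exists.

none

R1 fails to dominate R2 at V (1<3).
R2 fails to dominate R1 at I (-8<6).
R3 fails to dominate R1 at I (-9<6).
R4 fails to dominate R1 at I (-8<6).
R5 fails to dominate R1 at I (-4<6).
No single strategy dominates all the others.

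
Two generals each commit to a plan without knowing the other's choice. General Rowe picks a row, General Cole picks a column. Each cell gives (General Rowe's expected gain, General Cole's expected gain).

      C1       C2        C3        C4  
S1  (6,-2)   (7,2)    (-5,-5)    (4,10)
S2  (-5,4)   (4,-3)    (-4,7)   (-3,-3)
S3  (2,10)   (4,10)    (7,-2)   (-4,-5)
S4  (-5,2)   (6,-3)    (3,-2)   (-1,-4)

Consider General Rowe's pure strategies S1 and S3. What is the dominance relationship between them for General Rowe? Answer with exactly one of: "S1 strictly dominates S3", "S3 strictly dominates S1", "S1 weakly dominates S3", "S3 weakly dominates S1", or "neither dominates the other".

Compare S1 to S3 across every action of General Cole: C1: 6>2, C2: 7>4, C3: -5<7, C4: 4>-4.
S1 does better at C1, C2, C4 but worse at C3; neither strategy dominates the other.

neither dominates the other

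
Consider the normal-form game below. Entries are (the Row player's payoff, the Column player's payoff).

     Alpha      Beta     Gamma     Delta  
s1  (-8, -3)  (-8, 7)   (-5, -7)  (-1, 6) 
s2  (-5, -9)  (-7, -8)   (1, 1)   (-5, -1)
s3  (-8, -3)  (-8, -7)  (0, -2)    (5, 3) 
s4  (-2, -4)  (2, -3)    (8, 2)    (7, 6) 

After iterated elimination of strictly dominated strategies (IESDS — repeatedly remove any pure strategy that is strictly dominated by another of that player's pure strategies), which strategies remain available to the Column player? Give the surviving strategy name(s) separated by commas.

Row s1 is eliminated: s4 beats it against every remaining column (Alpha: -2>-8, Beta: 2>-8, Gamma: 8>-5, Delta: 7>-1).
The Row player's strategy s2 is strictly dominated by s4 (Alpha: -2>-5, Beta: 2>-7, Gamma: 8>1, Delta: 7>-5) and is removed.
Row s3 is eliminated: s4 beats it against every remaining column (Alpha: -2>-8, Beta: 2>-8, Gamma: 8>0, Delta: 7>5).
Column Alpha is eliminated: Beta beats it against every remaining row (s4: -3>-4).
For the Column player, Gamma strictly dominates Beta on the remaining rows (s4: 2>-3); eliminate Beta.
The Column player's strategy Gamma is strictly dominated by Delta (s4: 6>2) and is removed.
Among the remaining strategies, none is strictly dominated by another pure strategy of the same player, so the elimination stops.
Surviving strategies — the Row player: {s4}; the Column player: {Delta}.

Delta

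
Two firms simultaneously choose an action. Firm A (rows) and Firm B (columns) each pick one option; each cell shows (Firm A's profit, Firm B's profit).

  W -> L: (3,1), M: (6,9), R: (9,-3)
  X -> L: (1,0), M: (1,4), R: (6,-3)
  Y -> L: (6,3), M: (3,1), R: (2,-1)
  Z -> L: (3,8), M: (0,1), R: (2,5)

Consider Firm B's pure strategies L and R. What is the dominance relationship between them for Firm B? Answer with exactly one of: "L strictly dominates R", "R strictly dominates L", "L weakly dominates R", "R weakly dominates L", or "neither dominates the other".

L strictly dominates R

L's payoffs vs R's, by Firm A's action — W: 1>-3, X: 0>-3, Y: 3>-1, Z: 8>5.
Every comparison favours L, so L strictly dominates R.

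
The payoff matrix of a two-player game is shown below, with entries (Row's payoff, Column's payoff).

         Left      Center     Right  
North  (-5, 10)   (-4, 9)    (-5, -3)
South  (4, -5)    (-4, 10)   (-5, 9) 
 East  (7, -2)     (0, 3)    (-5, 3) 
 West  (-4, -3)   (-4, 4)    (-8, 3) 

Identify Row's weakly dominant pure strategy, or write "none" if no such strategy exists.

East vs North: Left: 7>-5, Center: 0>-4, Right: -5=-5.
East vs South: Left: 7>4, Center: 0>-4, Right: -5=-5.
East vs West: Left: 7>-4, Center: 0>-4, Right: -5>-8.
East is at least as good as every other strategy against every opponent action, so it is weakly dominant.

East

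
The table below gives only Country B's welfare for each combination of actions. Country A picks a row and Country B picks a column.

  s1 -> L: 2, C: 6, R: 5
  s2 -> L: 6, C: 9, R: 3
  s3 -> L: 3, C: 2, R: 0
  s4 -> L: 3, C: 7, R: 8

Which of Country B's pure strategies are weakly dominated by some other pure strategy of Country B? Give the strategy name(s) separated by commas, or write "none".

Nothing dominates L: C at s3 (3>2); R at s2 (6>3).
Nothing dominates C: L at s1 (6>2); R at s1 (6>5).
Nothing dominates R: L at s1 (5>2); C at s4 (8>7).

none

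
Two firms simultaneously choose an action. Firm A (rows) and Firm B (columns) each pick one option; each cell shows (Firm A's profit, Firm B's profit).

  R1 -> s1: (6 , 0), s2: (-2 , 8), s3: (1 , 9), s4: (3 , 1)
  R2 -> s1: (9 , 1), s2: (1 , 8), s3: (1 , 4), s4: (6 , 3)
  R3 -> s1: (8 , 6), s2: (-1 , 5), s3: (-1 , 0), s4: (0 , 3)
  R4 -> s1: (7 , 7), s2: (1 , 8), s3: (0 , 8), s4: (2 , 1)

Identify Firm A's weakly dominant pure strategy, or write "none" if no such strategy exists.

R2 vs R1: s1: 9>6, s2: 1>-2, s3: 1=1, s4: 6>3.
R2 vs R3: s1: 9>8, s2: 1>-1, s3: 1>-1, s4: 6>0.
R2 vs R4: s1: 9>7, s2: 1=1, s3: 1>0, s4: 6>2.
R2 is at least as good as every other strategy against every opponent action, so it is weakly dominant.

R2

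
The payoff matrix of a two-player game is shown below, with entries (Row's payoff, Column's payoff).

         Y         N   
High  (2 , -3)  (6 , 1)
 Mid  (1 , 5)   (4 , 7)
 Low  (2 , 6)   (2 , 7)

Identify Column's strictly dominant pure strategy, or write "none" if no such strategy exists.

N

N vs Y: High: 1>-3, Mid: 7>5, Low: 7>6.
N strictly beats every other strategy against every opponent action, so it is strictly dominant.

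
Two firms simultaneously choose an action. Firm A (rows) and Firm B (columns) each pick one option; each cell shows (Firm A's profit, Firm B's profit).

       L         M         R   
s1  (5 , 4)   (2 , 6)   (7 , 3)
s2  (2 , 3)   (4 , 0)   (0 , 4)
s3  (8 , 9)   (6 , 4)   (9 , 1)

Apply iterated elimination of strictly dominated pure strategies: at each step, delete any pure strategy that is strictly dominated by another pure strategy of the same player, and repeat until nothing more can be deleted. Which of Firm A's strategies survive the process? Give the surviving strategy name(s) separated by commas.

Firm A's strategy s1 is strictly dominated by s3 (L: 8>5, M: 6>2, R: 9>7) and is removed.
Row s2 is eliminated: s3 beats it against every remaining column (L: 8>2, M: 6>4, R: 9>0).
Firm B's strategy M is strictly dominated by L (s3: 9>4) and is removed.
Column R is eliminated: L beats it against every remaining row (s3: 9>1).
Among the remaining strategies, none is strictly dominated by another pure strategy of the same player, so the elimination stops.
Surviving strategies — Firm A: {s3}; Firm B: {L}.

s3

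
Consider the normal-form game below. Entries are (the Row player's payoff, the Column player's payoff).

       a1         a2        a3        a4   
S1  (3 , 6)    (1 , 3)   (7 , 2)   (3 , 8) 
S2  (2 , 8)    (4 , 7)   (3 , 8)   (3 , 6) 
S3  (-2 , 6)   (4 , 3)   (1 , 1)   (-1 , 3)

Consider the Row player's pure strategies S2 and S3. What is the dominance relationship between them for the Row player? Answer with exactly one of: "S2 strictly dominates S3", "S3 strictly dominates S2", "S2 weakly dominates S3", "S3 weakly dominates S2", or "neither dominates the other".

S2 weakly dominates S3

S2's payoffs vs S3's, by the Column player's action — a1: 2>-2, a2: 4=4, a3: 3>1, a4: 3>-1.
S2 is at least as good everywhere and strictly better somewhere (tied only at a2), so S2 weakly but not strictly dominates S3.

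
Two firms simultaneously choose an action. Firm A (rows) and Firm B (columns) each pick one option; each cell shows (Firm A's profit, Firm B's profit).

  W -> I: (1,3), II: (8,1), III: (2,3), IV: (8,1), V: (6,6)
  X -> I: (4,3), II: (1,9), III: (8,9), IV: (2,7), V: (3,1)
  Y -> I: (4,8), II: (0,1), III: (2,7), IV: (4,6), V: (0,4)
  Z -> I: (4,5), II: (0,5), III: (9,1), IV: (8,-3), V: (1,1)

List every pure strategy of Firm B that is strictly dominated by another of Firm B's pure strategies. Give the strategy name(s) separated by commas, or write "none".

IV

I is not dominated — it holds its own against II at W (3>1); III at W (3=3); IV at W (3>1); V at X (3>1).
Nothing dominates II: I at X (9>3); III at X (9=9); IV at W (1=1); V at X (9>1).
Nothing dominates III: I at W (3=3); II at W (3>1); IV at W (3>1); V at X (9>1).
IV is strictly dominated by III (W: 3>1, X: 9>7, Y: 7>6, Z: 1>-3).
V: no other strategy beats it everywhere (I at W (6>3); II at W (6>1); III at W (6>3); IV at W (6>1)).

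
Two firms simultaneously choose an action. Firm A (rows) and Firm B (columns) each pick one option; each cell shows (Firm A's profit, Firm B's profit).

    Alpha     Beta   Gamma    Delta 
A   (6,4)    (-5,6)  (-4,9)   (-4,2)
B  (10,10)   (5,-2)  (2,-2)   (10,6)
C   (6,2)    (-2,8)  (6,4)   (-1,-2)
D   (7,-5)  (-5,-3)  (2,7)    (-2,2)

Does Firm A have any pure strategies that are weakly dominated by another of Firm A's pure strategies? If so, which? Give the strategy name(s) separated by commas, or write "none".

A, D

A is weakly dominated by B (Alpha: 10>6, Beta: 5>-5, Gamma: 2>-4, Delta: 10>-4).
B: no other strategy beats it everywhere (A at Alpha (10>6); C at Alpha (10>6); D at Alpha (10>7)).
C is not dominated — it holds its own against A at Beta (-2>-5); B at Gamma (6>2); D at Beta (-2>-5).
B weakly dominates D — Alpha: 10>7, Beta: 5>-5, Gamma: 2=2, Delta: 10>-2.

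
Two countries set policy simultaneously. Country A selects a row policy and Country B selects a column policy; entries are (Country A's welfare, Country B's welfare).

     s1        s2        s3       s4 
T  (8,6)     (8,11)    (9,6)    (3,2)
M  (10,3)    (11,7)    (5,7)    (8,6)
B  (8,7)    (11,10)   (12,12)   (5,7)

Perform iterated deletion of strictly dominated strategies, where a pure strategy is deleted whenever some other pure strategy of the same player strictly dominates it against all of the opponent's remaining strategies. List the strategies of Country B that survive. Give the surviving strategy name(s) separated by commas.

s2, s3

Country B's strategy s1 is strictly dominated by s2 (T: 11>6, M: 7>3, B: 10>7) and is removed.
For Country A, B strictly dominates T on the remaining columns (s2: 11>8, s3: 12>9, s4: 5>3); eliminate T.
For Country B, s2 strictly dominates s4 on the remaining rows (M: 7>6, B: 10>7); eliminate s4.
Among the remaining strategies, none is strictly dominated by another pure strategy of the same player, so the elimination stops.
Surviving strategies — Country A: {M, B}; Country B: {s2, s3}.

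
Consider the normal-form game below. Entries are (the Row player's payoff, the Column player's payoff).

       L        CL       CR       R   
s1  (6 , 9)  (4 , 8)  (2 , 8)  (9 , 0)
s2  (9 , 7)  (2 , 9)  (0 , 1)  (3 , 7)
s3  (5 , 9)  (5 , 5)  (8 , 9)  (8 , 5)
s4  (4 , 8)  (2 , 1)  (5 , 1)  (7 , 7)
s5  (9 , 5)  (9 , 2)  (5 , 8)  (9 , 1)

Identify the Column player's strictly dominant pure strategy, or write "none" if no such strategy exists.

L fails to dominate CL at s2 (7<9).
CL fails to dominate L at s1 (8<9).
CR fails to dominate L at s1 (8<9).
R fails to dominate L at s1 (0<9).
No single strategy dominates all the others.

none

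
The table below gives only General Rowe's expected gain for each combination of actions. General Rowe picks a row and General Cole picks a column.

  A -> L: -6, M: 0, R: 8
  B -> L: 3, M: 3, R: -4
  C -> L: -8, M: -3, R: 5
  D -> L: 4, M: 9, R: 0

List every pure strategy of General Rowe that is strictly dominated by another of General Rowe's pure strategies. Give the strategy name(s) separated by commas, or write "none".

Nothing dominates A: B at R (8>-4); C at L (-6>-8); D at R (8>0).
B is strictly dominated by D (L: 4>3, M: 9>3, R: 0>-4).
C is strictly dominated by A (L: -6>-8, M: 0>-3, R: 8>5).
D is not dominated — it holds its own against A at L (4>-6); B at L (4>3); C at L (4>-8).

B, C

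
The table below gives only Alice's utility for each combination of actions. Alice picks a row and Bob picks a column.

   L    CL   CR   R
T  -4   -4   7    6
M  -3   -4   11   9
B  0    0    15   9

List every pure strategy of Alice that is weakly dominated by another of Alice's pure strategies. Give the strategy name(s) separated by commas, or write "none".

M weakly dominates T — L: -3>-4, CL: -4=-4, CR: 11>7, R: 9>6.
M is weakly dominated by B (L: 0>-3, CL: 0>-4, CR: 15>11, R: 9=9).
B is not dominated — it holds its own against T at L (0>-4); M at L (0>-3).

T, M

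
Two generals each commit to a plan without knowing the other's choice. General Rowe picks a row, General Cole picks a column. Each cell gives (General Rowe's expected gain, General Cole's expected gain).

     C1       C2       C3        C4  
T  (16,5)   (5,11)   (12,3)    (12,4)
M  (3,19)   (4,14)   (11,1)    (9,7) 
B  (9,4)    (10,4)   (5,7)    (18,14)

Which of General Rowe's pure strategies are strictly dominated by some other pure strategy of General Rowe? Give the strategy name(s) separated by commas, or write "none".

M

Nothing dominates T: M at C1 (16>3); B at C1 (16>9).
M is strictly dominated by T (C1: 16>3, C2: 5>4, C3: 12>11, C4: 12>9).
B is not dominated — it holds its own against T at C2 (10>5); M at C1 (9>3).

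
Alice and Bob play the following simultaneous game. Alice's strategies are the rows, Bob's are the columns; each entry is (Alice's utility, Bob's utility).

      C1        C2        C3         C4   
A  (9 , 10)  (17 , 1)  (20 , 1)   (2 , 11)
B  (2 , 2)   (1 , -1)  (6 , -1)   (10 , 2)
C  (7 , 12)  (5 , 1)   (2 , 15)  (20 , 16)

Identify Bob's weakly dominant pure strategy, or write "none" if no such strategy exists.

C4 vs C1: A: 11>10, B: 2=2, C: 16>12.
C4 vs C2: A: 11>1, B: 2>-1, C: 16>1.
C4 vs C3: A: 11>1, B: 2>-1, C: 16>15.
C4 is at least as good as every other strategy against every opponent action, so it is weakly dominant.

C4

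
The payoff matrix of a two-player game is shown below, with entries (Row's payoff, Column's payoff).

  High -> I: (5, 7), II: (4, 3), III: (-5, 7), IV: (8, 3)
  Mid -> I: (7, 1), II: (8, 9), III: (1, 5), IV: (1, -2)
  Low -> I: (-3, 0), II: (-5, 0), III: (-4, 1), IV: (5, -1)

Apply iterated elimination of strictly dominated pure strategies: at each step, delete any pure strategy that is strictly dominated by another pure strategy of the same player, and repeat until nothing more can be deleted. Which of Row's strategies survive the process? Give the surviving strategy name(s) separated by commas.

For Column, I strictly dominates IV on the remaining rows (High: 7>3, Mid: 1>-2, Low: 0>-1); eliminate IV.
Row High is eliminated: Mid beats it against every remaining column (I: 7>5, II: 8>4, III: 1>-5).
Row's strategy Low is strictly dominated by Mid (I: 7>-3, II: 8>-5, III: 1>-4) and is removed.
Column I is eliminated: II beats it against every remaining row (Mid: 9>1).
Column III is eliminated: II beats it against every remaining row (Mid: 9>5).
Among the remaining strategies, none is strictly dominated by another pure strategy of the same player, so the elimination stops.
Surviving strategies — Row: {Mid}; Column: {II}.

Mid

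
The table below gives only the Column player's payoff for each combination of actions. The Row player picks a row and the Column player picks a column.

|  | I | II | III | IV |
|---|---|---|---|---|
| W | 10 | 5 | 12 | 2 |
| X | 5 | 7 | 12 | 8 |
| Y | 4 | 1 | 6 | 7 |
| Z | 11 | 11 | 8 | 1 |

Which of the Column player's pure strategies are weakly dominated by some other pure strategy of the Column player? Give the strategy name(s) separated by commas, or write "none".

I is not dominated — it holds its own against II at W (10>5); III at Z (11>8); IV at W (10>2).
Nothing dominates II: I at X (7>5); III at Z (11>8); IV at W (5>2).
III: no other strategy beats it everywhere (I at W (12>10); II at W (12>5); IV at W (12>2)).
Nothing dominates IV: I at X (8>5); II at X (8>7); III at Y (7>6).

none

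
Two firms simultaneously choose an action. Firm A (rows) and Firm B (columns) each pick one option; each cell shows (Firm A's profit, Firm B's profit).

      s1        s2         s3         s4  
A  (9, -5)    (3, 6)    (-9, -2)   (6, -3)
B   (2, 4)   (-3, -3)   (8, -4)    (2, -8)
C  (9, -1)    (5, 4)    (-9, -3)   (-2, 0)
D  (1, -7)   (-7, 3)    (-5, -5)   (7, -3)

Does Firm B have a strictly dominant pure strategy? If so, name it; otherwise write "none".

s1 fails to dominate s2 at A (-5<6).
s2 fails to dominate s1 at B (-3<4).
s3 fails to dominate s1 at B (-4<4).
s4 fails to dominate s1 at B (-8<4).
No single strategy dominates all the others.

none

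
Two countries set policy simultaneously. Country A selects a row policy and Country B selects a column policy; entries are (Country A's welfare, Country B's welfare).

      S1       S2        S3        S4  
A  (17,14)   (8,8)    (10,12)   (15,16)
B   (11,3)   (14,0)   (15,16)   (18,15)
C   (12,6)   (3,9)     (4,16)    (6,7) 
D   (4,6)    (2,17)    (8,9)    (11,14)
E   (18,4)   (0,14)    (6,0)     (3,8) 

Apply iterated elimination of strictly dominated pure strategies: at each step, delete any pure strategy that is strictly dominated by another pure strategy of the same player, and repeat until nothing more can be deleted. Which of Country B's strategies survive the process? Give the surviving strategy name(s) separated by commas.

For Country A, A strictly dominates C on the remaining columns (S1: 17>12, S2: 8>3, S3: 10>4, S4: 15>6); eliminate C.
Row D is eliminated: A beats it against every remaining column (S1: 17>4, S2: 8>2, S3: 10>8, S4: 15>11).
For Country B, S4 strictly dominates S1 on the remaining rows (A: 16>14, B: 15>3, E: 8>4); eliminate S1.
Country A's strategy A is strictly dominated by B (S2: 14>8, S3: 15>10, S4: 18>15) and is removed.
Country A's strategy E is strictly dominated by B (S2: 14>0, S3: 15>6, S4: 18>3) and is removed.
Column S2 is eliminated: S3 beats it against every remaining row (B: 16>0).
Column S4 is eliminated: S3 beats it against every remaining row (B: 16>15).
Among the remaining strategies, none is strictly dominated by another pure strategy of the same player, so the elimination stops.
Surviving strategies — Country A: {B}; Country B: {S3}.

S3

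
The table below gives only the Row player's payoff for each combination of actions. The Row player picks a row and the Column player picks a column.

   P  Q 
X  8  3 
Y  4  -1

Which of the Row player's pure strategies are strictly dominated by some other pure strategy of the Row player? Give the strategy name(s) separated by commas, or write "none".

Y

X: no other strategy beats it everywhere (Y at P (8>4)).
Y is strictly dominated by X (P: 8>4, Q: 3>-1).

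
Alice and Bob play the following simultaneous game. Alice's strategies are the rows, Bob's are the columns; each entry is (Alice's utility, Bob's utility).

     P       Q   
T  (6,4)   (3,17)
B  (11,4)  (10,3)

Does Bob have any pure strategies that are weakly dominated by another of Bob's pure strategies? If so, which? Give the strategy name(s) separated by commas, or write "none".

P: no other strategy beats it everywhere (Q at B (4>3)).
Q is not dominated — it holds its own against P at T (17>4).

none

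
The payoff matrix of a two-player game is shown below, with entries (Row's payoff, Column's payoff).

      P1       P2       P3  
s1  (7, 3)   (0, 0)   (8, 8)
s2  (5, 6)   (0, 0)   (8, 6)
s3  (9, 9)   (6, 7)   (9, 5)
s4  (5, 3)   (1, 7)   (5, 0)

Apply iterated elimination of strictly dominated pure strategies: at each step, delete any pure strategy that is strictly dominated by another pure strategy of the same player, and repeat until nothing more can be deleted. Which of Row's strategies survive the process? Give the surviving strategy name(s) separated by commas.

Row s1 is eliminated: s3 beats it against every remaining column (P1: 9>7, P2: 6>0, P3: 9>8).
Row's strategy s2 is strictly dominated by s3 (P1: 9>5, P2: 6>0, P3: 9>8) and is removed.
Row s4 is eliminated: s3 beats it against every remaining column (P1: 9>5, P2: 6>1, P3: 9>5).
Column's strategy P2 is strictly dominated by P1 (s3: 9>7) and is removed.
Column P3 is eliminated: P1 beats it against every remaining row (s3: 9>5).
Among the remaining strategies, none is strictly dominated by another pure strategy of the same player, so the elimination stops.
Surviving strategies — Row: {s3}; Column: {P1}.

s3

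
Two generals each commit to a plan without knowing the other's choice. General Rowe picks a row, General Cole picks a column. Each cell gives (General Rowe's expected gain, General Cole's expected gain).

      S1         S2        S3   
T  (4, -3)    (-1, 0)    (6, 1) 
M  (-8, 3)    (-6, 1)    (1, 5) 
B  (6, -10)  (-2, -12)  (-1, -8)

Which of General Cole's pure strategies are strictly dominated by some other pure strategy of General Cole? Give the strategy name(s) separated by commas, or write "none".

S3 strictly dominates S1 — T: 1>-3, M: 5>3, B: -8>-10.
S2: dominated, since S3 does at least as well everywhere (T: 1>0, M: 5>1, B: -8>-12).
S3: no other strategy beats it everywhere (S1 at T (1>-3); S2 at T (1>0)).

S1, S2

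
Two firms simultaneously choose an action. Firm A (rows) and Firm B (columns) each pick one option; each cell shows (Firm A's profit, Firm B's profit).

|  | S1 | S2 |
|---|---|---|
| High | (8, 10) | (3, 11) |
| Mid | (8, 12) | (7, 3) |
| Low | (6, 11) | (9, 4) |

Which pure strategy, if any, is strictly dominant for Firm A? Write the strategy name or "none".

none

High fails to dominate Mid at S1 (8=8).
Mid fails to dominate High at S1 (8=8).
Low fails to dominate High at S1 (6<8).
No single strategy dominates all the others.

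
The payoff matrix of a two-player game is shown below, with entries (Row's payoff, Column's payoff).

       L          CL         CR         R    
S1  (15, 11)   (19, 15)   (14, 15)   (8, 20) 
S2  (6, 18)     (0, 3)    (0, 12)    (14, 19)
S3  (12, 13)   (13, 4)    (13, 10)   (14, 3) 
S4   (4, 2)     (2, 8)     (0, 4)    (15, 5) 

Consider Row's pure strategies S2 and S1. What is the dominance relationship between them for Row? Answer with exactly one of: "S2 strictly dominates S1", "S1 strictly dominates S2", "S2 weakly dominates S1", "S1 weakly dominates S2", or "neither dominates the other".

neither dominates the other

S2's payoffs vs S1's, by Column's action — L: 6<15, CL: 0<19, CR: 0<14, R: 14>8.
S2 does better at R but worse at L, CL, CR; neither strategy dominates the other.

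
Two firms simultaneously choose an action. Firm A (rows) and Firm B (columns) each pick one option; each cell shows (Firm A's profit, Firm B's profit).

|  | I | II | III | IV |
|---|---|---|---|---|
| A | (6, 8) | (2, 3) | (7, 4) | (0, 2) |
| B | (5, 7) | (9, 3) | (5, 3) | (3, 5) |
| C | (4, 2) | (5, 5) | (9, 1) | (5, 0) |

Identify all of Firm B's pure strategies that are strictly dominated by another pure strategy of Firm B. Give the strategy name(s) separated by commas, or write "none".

III, IV

I: no other strategy beats it everywhere (II at A (8>3); III at A (8>4); IV at A (8>2)).
II is not dominated — it holds its own against I at C (5>2); III at B (3=3); IV at A (3>2).
I strictly dominates III — A: 8>4, B: 7>3, C: 2>1.
IV: dominated, since I does at least as well everywhere (A: 8>2, B: 7>5, C: 2>0).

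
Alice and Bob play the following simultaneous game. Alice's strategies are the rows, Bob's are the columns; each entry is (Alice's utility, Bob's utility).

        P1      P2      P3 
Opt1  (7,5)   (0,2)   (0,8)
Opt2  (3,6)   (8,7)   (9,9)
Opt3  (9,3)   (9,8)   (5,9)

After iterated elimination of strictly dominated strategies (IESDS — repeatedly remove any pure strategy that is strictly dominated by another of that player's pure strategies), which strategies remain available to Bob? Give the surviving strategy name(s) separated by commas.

For Alice, Opt3 strictly dominates Opt1 on the remaining columns (P1: 9>7, P2: 9>0, P3: 5>0); eliminate Opt1.
Bob's strategy P1 is strictly dominated by P2 (Opt2: 7>6, Opt3: 8>3) and is removed.
For Bob, P3 strictly dominates P2 on the remaining rows (Opt2: 9>7, Opt3: 9>8); eliminate P2.
For Alice, Opt2 strictly dominates Opt3 on the remaining columns (P3: 9>5); eliminate Opt3.
Among the remaining strategies, none is strictly dominated by another pure strategy of the same player, so the elimination stops.
Surviving strategies — Alice: {Opt2}; Bob: {P3}.

P3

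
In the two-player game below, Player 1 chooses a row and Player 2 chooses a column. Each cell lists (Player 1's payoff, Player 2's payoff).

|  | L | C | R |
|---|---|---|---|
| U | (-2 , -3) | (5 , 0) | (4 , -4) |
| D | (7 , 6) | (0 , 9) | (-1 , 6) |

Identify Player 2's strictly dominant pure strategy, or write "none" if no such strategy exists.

C

C vs L: U: 0>-3, D: 9>6.
C vs R: U: 0>-4, D: 9>6.
C strictly beats every other strategy against every opponent action, so it is strictly dominant.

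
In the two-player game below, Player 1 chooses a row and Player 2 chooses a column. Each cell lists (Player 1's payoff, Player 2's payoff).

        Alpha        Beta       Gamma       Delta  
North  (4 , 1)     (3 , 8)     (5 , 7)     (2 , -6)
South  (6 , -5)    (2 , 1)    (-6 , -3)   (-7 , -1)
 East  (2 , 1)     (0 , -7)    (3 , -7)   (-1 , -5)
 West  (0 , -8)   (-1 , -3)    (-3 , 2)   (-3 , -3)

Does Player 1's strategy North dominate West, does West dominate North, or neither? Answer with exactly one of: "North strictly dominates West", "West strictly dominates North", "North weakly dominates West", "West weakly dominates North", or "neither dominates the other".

Compare North to West across each opponent action: Alpha: 4>0, Beta: 3>-1, Gamma: 5>-3, Delta: 2>-3.
Every comparison favours North, so North strictly dominates West.

North strictly dominates West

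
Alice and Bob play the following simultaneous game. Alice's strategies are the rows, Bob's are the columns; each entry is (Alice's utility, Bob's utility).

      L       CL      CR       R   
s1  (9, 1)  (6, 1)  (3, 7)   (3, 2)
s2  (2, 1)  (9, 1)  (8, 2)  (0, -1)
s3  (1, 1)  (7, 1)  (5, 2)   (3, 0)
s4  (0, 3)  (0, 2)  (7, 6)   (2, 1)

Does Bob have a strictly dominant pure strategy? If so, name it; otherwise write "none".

CR vs L: s1: 7>1, s2: 2>1, s3: 2>1, s4: 6>3.
CR vs CL: s1: 7>1, s2: 2>1, s3: 2>1, s4: 6>2.
CR vs R: s1: 7>2, s2: 2>-1, s3: 2>0, s4: 6>1.
CR strictly beats every other strategy against every opponent action, so it is strictly dominant.

CR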